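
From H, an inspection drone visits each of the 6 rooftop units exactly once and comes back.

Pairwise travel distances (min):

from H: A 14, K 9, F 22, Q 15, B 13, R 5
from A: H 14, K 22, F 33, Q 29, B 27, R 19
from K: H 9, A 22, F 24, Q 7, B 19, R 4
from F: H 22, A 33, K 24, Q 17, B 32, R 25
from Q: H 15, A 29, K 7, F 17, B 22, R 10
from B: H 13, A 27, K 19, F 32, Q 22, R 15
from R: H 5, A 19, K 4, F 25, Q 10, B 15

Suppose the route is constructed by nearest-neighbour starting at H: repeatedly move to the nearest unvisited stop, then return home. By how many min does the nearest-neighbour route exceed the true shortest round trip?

The nearest-neighbour route is 3 min longer than optimal.

H: R=5, K=9, B=13, A=14, Q=15, F=22 ⇒ R
R: K=4, Q=10, B=15, A=19, F=25 ⇒ K
K: Q=7, B=19, A=22, F=24 ⇒ Q
Q: F=17, B=22, A=29 ⇒ F
F: B=32, A=33 ⇒ B
B: A=27 ⇒ A
NN route H → R → K → Q → F → B → A → H costs 106.
Optimal: H → A → F → Q → K → R → B → H costs 103 (by enumerating all 360 distinct tours).
Excess = 106 − 103 = 3.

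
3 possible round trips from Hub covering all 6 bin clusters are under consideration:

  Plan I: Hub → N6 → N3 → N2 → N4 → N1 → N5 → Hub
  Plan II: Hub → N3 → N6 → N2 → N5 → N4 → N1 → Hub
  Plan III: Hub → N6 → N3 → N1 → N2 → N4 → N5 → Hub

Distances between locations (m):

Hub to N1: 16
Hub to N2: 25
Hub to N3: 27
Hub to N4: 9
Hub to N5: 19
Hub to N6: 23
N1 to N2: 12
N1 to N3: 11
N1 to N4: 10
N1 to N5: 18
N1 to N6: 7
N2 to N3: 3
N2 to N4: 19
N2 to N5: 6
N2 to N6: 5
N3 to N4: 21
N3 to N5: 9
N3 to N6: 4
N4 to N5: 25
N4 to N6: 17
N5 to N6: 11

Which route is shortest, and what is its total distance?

Plan I: 23 + 4 + 3 + 19 + 10 + 18 + 19 = 96
Plan II: 27 + 4 + 5 + 6 + 25 + 10 + 16 = 93
Plan III: 23 + 4 + 11 + 12 + 19 + 25 + 19 = 113

93 m — Plan II is the shortest.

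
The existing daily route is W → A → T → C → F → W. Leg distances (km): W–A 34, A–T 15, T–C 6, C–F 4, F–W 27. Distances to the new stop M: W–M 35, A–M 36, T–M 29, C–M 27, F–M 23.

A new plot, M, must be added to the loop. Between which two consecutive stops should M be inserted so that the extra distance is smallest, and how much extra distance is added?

Insertion cost between consecutive stops i–j is d(i,M) + d(M,j) − d(i,j):
  between W and A: 35 + 36 − 34 = 37
  between A and T: 36 + 29 − 15 = 50
  between T and C: 29 + 27 − 6 = 50
  between C and F: 27 + 23 − 4 = 46
  between F and W: 23 + 35 − 27 = 31
Cheapest insertion is between F and W, adding 31.
New total = 86 + 31 = 117.

+31 km — insert M between F and W.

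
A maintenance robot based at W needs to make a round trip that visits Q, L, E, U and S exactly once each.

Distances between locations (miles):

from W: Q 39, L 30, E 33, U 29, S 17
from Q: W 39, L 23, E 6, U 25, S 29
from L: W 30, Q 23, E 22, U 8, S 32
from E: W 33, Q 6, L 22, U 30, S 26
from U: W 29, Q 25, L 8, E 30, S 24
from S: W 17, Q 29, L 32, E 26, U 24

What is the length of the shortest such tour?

With 5 stops there are 5!/2 = 60 distinct round trips (a route and its reverse cost the same).
W→Q→L→E→U→S→W: 39+23+22+30+24+17 = 155
W→Q→L→E→S→U→W: 39+23+22+26+24+29 = 163
W→Q→L→U→E→S→W: 39+23+8+30+26+17 = 143
W→Q→L→U→S→E→W: 39+23+8+24+26+33 = 153
W→Q→L→S→E→U→W: 39+23+32+26+30+29 = 179
W→Q→L→S→U→E→W: 39+23+32+24+30+33 = 181
W→Q→E→L→U→S→W: 39+6+22+8+24+17 = 116
W→Q→E→L→S→U→W: 39+6+22+32+24+29 = 152
W→Q→E→U→L→S→W: 39+6+30+8+32+17 = 132
W→Q→E→U→S→L→W: 39+6+30+24+32+30 = 161
W→Q→E→S→L→U→W: 39+6+26+32+8+29 = 140
W→Q→E→S→U→L→W: 39+6+26+24+8+30 = 133
W→Q→U→L→E→S→W: 39+25+8+22+26+17 = 137
W→Q→U→L→S→E→W: 39+25+8+32+26+33 = 163
… (46 more)
W→U→L→Q→E→S→W: 29+8+23+6+26+17 = 109  ← best
The minimum is 109.
One optimal route: W → U → L → Q → E → S → W (or its reverse).

Minimum total distance: 109 miles.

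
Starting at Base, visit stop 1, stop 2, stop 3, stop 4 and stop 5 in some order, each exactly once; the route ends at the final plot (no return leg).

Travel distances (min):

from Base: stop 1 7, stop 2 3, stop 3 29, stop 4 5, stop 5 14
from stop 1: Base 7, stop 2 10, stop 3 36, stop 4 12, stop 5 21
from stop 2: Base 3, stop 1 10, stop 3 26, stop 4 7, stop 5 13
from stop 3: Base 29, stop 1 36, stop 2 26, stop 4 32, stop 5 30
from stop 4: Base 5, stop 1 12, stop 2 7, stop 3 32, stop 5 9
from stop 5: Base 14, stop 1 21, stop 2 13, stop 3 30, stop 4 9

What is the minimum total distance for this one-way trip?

There are 5! = 120 possible orderings.
Base→stop 1→stop 2→stop 3→stop 4→stop 5: 7+10+26+32+9 = 84
Base→stop 1→stop 2→stop 3→stop 5→stop 4: 7+10+26+30+9 = 82
Base→stop 1→stop 2→stop 4→stop 3→stop 5: 7+10+7+32+30 = 86
Base→stop 1→stop 2→stop 4→stop 5→stop 3: 7+10+7+9+30 = 63
Base→stop 1→stop 2→stop 5→stop 3→stop 4: 7+10+13+30+32 = 92
Base→stop 1→stop 2→stop 5→stop 4→stop 3: 7+10+13+9+32 = 71
Base→stop 1→stop 3→stop 2→stop 4→stop 5: 7+36+26+7+9 = 85
Base→stop 1→stop 3→stop 2→stop 5→stop 4: 7+36+26+13+9 = 91
Base→stop 1→stop 3→stop 4→stop 2→stop 5: 7+36+32+7+13 = 95
Base→stop 1→stop 3→stop 4→stop 5→stop 2: 7+36+32+9+13 = 97
Base→stop 1→stop 3→stop 5→stop 2→stop 4: 7+36+30+13+7 = 93
Base→stop 1→stop 3→stop 5→stop 4→stop 2: 7+36+30+9+7 = 89
Base→stop 1→stop 4→stop 2→stop 3→stop 5: 7+12+7+26+30 = 82
Base→stop 1→stop 4→stop 2→stop 5→stop 3: 7+12+7+13+30 = 69
… (106 more)
The minimum is 63.
One shortest path: Base → stop 1 → stop 2 → stop 4 → stop 5 → stop 3.

63 min — the minimum one-way total.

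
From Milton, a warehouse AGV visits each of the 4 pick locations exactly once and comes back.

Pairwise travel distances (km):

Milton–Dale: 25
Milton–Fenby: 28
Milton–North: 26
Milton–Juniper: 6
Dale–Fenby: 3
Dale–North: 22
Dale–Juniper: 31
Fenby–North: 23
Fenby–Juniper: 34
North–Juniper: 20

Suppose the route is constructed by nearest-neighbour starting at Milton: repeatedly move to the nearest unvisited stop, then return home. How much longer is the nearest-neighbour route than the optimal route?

2 km longer than the optimal tour.

Milton: Juniper=6, Dale=25, North=26, Fenby=28 ⇒ Juniper
Juniper: North=20, Dale=31, Fenby=34 ⇒ North
North: Dale=22, Fenby=23 ⇒ Dale
Dale: Fenby=3 ⇒ Fenby
NN route Milton → Juniper → North → Dale → Fenby → Milton costs 79.
Optimal: Milton → Dale → Fenby → North → Juniper → Milton costs 77 (by enumerating all 12 distinct tours).
Excess = 79 − 77 = 2.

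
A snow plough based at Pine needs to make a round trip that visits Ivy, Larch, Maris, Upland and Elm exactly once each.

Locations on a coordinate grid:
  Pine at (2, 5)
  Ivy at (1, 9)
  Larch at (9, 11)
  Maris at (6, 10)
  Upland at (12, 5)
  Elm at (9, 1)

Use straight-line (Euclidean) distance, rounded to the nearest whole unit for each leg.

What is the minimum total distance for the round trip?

Minimum total distance: 32.

There are 60 distinct closed tours to check (reversals are equivalent).
Pine → Ivy → Larch → Maris → Upland → Elm → Pine: 4+8+3+8+5+8 = 36
Pine → Ivy → Larch → Maris → Elm → Upland → Pine: 4+8+3+9+5+10 = 39
Pine → Ivy → Larch → Upland → Maris → Elm → Pine: 4+8+7+8+9+8 = 44
Pine → Ivy → Larch → Upland → Elm → Maris → Pine: 4+8+7+5+9+6 = 39
Pine → Ivy → Larch → Elm → Maris → Upland → Pine: 4+8+10+9+8+10 = 49
Pine → Ivy → Larch → Elm → Upland → Maris → Pine: 4+8+10+5+8+6 = 41
Pine → Ivy → Maris → Larch → Upland → Elm → Pine: 4+5+3+7+5+8 = 32
Pine → Ivy → Maris → Larch → Elm → Upland → Pine: 4+5+3+10+5+10 = 37
Pine → Ivy → Maris → Upland → Larch → Elm → Pine: 4+5+8+7+10+8 = 42
Pine → Ivy → Maris → Upland → Elm → Larch → Pine: 4+5+8+5+10+9 = 41
Pine → Ivy → Maris → Elm → Larch → Upland → Pine: 4+5+9+10+7+10 = 45
Pine → Ivy → Maris → Elm → Upland → Larch → Pine: 4+5+9+5+7+9 = 39
Pine → Ivy → Upland → Larch → Maris → Elm → Pine: 4+12+7+3+9+8 = 43
Pine → Ivy → Upland → Larch → Elm → Maris → Pine: 4+12+7+10+9+6 = 48
… (46 more)
The minimum is 32.
One optimal route: Pine → Ivy → Maris → Larch → Upland → Elm → Pine (or its reverse).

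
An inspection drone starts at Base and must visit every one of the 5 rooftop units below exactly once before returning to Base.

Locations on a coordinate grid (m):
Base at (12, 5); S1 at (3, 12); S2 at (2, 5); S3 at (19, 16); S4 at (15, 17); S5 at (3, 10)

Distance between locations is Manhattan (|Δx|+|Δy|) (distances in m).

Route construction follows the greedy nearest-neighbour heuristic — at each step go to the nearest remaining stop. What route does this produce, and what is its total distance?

From Base: distances to unvisited — S2=10, S5=14, S4=15, S1=16, S3=18. Nearest is S2 (10).
From S2: distances to unvisited — S5=6, S1=8, S4=25, S3=28. Nearest is S5 (6).
From S5: distances to unvisited — S1=2, S4=19, S3=22. Nearest is S1 (2).
From S1: distances to unvisited — S4=17, S3=20. Nearest is S4 (17).
From S4: distances to unvisited — S3=5. Nearest is S3 (5).
Return S3→Base: 18.
Total = 10 + 6 + 2 + 17 + 5 + 18 = 58.

58 m along Base → S2 → S5 → S1 → S4 → S3 → Base.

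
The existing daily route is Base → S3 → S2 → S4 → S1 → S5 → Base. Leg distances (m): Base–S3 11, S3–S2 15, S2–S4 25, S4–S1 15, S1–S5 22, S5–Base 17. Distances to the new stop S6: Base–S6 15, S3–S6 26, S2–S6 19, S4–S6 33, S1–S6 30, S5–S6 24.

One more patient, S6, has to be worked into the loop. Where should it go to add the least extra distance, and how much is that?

Insertion cost between consecutive stops i–j is d(i,S6) + d(S6,j) − d(i,j):
  between Base and S3: 15 + 26 − 11 = 30
  between S3 and S2: 26 + 19 − 15 = 30
  between S2 and S4: 19 + 33 − 25 = 27
  between S4 and S1: 33 + 30 − 15 = 48
  between S1 and S5: 30 + 24 − 22 = 32
  between S5 and Base: 24 + 15 − 17 = 22
Cheapest insertion is between S5 and Base, adding 22.
New total = 105 + 22 = 127.

+22 m — insert S6 between S5 and Base.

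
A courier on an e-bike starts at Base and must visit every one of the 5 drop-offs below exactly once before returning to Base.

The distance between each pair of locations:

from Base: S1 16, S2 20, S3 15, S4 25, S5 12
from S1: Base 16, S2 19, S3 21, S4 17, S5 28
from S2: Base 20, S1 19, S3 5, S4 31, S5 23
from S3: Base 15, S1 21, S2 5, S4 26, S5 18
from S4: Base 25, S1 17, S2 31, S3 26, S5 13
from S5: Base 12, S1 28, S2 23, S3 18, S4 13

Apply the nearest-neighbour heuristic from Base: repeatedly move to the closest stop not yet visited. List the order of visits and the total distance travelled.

Total distance 81 via the nearest-neighbour route Base → S5 → S4 → S1 → S2 → S3 → Base.

Base → [S5:12 / S3:15 / S1:16 / S2:20 / S4:25] → S5 (12)
S5 → [S4:13 / S3:18 / S2:23 / S1:28] → S4 (13)
S4 → [S1:17 / S3:26 / S2:31] → S1 (17)
S1 → [S2:19 / S3:21] → S2 (19)
S2 → [S3:5] → S3 (5)
Return S3→Base: 15.
Total = 12 + 13 + 17 + 19 + 5 + 15 = 81.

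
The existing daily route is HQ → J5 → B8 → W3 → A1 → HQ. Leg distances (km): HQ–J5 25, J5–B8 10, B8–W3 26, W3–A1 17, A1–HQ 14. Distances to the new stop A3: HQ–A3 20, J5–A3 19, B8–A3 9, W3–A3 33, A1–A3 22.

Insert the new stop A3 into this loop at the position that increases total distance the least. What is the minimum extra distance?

+14 km — insert A3 between HQ and J5.

Insertion cost between consecutive stops i–j is d(i,A3) + d(A3,j) − d(i,j):
  between HQ and J5: 20 + 19 − 25 = 14
  between J5 and B8: 19 + 9 − 10 = 18
  between B8 and W3: 9 + 33 − 26 = 16
  between W3 and A1: 33 + 22 − 17 = 38
  between A1 and HQ: 22 + 20 − 14 = 28
Cheapest insertion is between HQ and J5, adding 14.
New total = 92 + 14 = 106.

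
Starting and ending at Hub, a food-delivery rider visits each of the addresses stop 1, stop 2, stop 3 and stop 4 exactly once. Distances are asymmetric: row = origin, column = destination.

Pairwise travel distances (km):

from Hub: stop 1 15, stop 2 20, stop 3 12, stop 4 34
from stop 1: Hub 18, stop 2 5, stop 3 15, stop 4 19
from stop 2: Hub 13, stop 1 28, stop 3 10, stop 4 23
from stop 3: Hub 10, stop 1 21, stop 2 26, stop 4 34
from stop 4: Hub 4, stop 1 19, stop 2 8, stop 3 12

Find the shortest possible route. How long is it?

Shortest round trip = 62 km.

Hub→stop 1→stop 2→stop 3→stop 4→Hub: 15+5+10+34+4 = 68
Hub→stop 1→stop 2→stop 4→stop 3→Hub: 15+5+23+12+10 = 65
Hub→stop 1→stop 3→stop 2→stop 4→Hub: 15+15+26+23+4 = 83
Hub→stop 1→stop 3→stop 4→stop 2→Hub: 15+15+34+8+13 = 85
Hub→stop 1→stop 4→stop 2→stop 3→Hub: 15+19+8+10+10 = 62
Hub→stop 1→stop 4→stop 3→stop 2→Hub: 15+19+12+26+13 = 85
Hub→stop 2→stop 1→stop 3→stop 4→Hub: 20+28+15+34+4 = 101
Hub→stop 2→stop 1→stop 4→stop 3→Hub: 20+28+19+12+10 = 89
Hub→stop 2→stop 3→stop 1→stop 4→Hub: 20+10+21+19+4 = 74
Hub→stop 2→stop 3→stop 4→stop 1→Hub: 20+10+34+19+18 = 101
Hub→stop 2→stop 4→stop 1→stop 3→Hub: 20+23+19+15+10 = 87
Hub→stop 2→stop 4→stop 3→stop 1→Hub: 20+23+12+21+18 = 94
Hub→stop 3→stop 1→stop 2→stop 4→Hub: 12+21+5+23+4 = 65
Hub→stop 3→stop 1→stop 4→stop 2→Hub: 12+21+19+8+13 = 73
… (10 more)
The minimum is 62.
One optimal route: Hub → stop 1 → stop 4 → stop 2 → stop 3 → Hub.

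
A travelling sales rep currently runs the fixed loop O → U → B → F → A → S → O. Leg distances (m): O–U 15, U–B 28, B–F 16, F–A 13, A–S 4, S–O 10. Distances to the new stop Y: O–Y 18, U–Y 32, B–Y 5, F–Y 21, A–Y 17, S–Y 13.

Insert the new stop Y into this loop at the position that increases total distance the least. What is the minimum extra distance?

Insertion cost between consecutive stops i–j is d(i,Y) + d(Y,j) − d(i,j):
  between O and U: 18 + 32 − 15 = 35
  between U and B: 32 + 5 − 28 = 9
  between B and F: 5 + 21 − 16 = 10
  between F and A: 21 + 17 − 13 = 25
  between A and S: 17 + 13 − 4 = 26
  between S and O: 13 + 18 − 10 = 21
Cheapest insertion is between U and B, adding 9.
New total = 86 + 9 = 95.

Minimum extra distance: 9 m, inserting Y between U and B.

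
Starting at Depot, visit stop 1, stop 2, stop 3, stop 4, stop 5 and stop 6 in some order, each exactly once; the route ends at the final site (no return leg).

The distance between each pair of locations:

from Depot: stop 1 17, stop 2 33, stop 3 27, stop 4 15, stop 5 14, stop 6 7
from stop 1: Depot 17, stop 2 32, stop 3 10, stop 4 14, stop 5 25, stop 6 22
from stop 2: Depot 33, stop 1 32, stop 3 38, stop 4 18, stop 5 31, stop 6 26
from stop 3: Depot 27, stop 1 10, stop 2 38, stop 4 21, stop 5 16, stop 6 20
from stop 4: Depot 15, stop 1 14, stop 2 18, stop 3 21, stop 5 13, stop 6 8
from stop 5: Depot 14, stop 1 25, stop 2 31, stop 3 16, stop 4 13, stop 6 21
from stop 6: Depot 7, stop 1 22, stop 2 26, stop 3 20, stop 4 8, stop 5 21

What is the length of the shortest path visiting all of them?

86 — the minimum one-way total.

There are 6! = 720 possible orderings.
Depot - stop 1 - stop 2 - stop 3 - stop 4 - stop 5 - stop 6: 17+32+38+21+13+21 = 142
Depot - stop 1 - stop 2 - stop 3 - stop 4 - stop 6 - stop 5: 17+32+38+21+8+21 = 137
Depot - stop 1 - stop 2 - stop 3 - stop 5 - stop 4 - stop 6: 17+32+38+16+13+8 = 124
Depot - stop 1 - stop 2 - stop 3 - stop 5 - stop 6 - stop 4: 17+32+38+16+21+8 = 132
Depot - stop 1 - stop 2 - stop 3 - stop 6 - stop 4 - stop 5: 17+32+38+20+8+13 = 128
Depot - stop 1 - stop 2 - stop 3 - stop 6 - stop 5 - stop 4: 17+32+38+20+21+13 = 141
Depot - stop 1 - stop 2 - stop 4 - stop 3 - stop 5 - stop 6: 17+32+18+21+16+21 = 125
Depot - stop 1 - stop 2 - stop 4 - stop 3 - stop 6 - stop 5: 17+32+18+21+20+21 = 129
… (712 more)
Depot - stop 6 - stop 1 - stop 3 - stop 5 - stop 4 - stop 2: 7+22+10+16+13+18 = 86  ← best
The minimum is 86.
One shortest path: Depot → stop 6 → stop 1 → stop 3 → stop 5 → stop 4 → stop 2.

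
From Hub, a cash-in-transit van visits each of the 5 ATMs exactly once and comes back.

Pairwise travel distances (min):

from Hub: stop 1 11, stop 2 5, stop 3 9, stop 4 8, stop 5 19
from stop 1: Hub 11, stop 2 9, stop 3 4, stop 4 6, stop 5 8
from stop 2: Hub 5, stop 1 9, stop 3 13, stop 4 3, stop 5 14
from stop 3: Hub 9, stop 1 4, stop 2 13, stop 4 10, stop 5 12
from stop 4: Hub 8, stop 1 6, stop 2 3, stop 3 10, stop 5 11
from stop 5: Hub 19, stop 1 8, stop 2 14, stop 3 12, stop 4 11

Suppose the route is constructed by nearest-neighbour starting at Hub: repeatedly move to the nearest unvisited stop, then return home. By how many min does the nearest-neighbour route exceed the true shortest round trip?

Hub: stop 2=5, stop 4=8, stop 3=9, stop 1=11, stop 5=19 ⇒ stop 2
stop 2: stop 4=3, stop 1=9, stop 3=13, stop 5=14 ⇒ stop 4
stop 4: stop 1=6, stop 3=10, stop 5=11 ⇒ stop 1
stop 1: stop 3=4, stop 5=8 ⇒ stop 3
stop 3: stop 5=12 ⇒ stop 5
NN route Hub → stop 2 → stop 4 → stop 1 → stop 3 → stop 5 → Hub costs 49.
Optimal: Hub → stop 2 → stop 4 → stop 5 → stop 1 → stop 3 → Hub costs 40 (by enumerating all 60 distinct tours).
Excess = 49 − 40 = 9.

9 min longer than the optimal tour.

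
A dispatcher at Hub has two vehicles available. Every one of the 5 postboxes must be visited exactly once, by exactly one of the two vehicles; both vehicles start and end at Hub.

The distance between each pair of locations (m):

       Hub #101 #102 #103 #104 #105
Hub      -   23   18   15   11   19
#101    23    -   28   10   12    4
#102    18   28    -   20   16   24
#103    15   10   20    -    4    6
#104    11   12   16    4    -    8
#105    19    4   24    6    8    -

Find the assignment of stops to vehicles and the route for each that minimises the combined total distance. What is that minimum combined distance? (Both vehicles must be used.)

There are 2^4 − 1 = 15 ways to divide the 5 stops into two non-empty groups. For each, the best each vehicle can do is its own shortest tour through its group:
  {#101} + {#102, #103, #104, #105}: 46 + 63 = 109
  {#102} + {#101, #103, #104, #105}: 36 + 48 = 84
  {#101, #102} + {#103, #104, #105}: 69 + 40 = 109
  {#103} + {#101, #102, #104, #105}: 30 + 69 = 99
  {#101, #103} + {#102, #104, #105}: 48 + 61 = 109
  {#102, #103} + {#101, #104, #105}: 53 + 46 = 99
  … (15 splits in total)
Best: vehicle 1 Hub → #102 → Hub = 36; vehicle 2 Hub → #101 → #105 → #103 → #104 → Hub = 48; combined 84.

84 m — the smallest possible combined total.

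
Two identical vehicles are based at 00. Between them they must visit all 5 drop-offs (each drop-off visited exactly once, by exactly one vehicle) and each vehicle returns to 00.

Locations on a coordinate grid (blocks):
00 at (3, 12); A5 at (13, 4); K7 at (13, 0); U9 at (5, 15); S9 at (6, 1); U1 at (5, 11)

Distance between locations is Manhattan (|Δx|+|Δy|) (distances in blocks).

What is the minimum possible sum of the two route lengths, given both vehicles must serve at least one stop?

There are 2^4 − 1 = 15 ways to divide the 5 stops into two non-empty groups. For each, the best each vehicle can do is its own shortest tour through its group:
  {A5} + {K7, U9, S9, U1}: 36 + 50 = 86
  {K7} + {A5, U9, S9, U1}: 44 + 48 = 92
  {A5, K7} + {U9, S9, U1}: 44 + 34 = 78
  {U9} + {A5, K7, S9, U1}: 10 + 44 = 54
  {A5, U9} + {K7, S9, U1}: 42 + 44 = 86
  {K7, U9} + {A5, S9, U1}: 50 + 42 = 92
  … (15 splits in total)
Best: vehicle 1 00 → U9 → 00 = 10; vehicle 2 00 → A5 → K7 → S9 → U1 → 00 = 44; combined 54.

Minimum combined distance: 54 blocks.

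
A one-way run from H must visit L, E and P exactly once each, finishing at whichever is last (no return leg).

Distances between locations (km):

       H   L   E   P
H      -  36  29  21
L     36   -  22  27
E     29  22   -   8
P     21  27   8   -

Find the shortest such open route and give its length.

51 km — the minimum one-way total.

There are 3! = 6 possible orderings.
H - L - E - P: 36+22+8 = 66
H - L - P - E: 36+27+8 = 71
H - E - L - P: 29+22+27 = 78
H - E - P - L: 29+8+27 = 64
H - P - L - E: 21+27+22 = 70
H - P - E - L: 21+8+22 = 51
The minimum is 51.
One shortest path: H → P → E → L.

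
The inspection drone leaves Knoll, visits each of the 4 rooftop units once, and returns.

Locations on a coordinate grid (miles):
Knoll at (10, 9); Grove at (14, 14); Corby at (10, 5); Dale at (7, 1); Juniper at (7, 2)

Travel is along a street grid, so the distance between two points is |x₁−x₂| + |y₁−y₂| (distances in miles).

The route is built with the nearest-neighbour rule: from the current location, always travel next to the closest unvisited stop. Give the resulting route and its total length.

40 miles along Knoll → Corby → Juniper → Dale → Grove → Knoll.

Knoll → [Corby:4 / Grove:9 / Juniper:10 / Dale:11] → Corby (4)
Corby → [Juniper:6 / Dale:7 / Grove:13] → Juniper (6)
Juniper → [Dale:1 / Grove:19] → Dale (1)
Dale → [Grove:20] → Grove (20)
Return Grove→Knoll: 9.
Total = 4 + 6 + 1 + 20 + 9 = 40.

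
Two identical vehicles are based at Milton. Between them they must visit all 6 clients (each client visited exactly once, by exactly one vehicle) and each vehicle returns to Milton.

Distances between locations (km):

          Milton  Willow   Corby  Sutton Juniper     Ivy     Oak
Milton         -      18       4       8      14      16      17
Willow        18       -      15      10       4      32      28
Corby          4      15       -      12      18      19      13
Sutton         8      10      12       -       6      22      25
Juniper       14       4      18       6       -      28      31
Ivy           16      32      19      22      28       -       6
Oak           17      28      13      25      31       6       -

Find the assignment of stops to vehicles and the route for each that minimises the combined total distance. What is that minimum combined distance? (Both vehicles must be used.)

75 km — the smallest possible combined total.

Check every non-empty split of the stops between the two vehicles; for each half take its own optimal tour:
  {Willow} + {Corby, Sutton, Juniper, Ivy, Oak}: 36 + 65 = 101
  {Corby} + {Willow, Sutton, Juniper, Ivy, Oak}: 8 + 68 = 76
  {Willow, Corby} + {Sutton, Juniper, Ivy, Oak}: 37 + 65 = 102
  {Sutton} + {Willow, Corby, Juniper, Ivy, Oak}: 16 + 68 = 84
  {Willow, Sutton} + {Corby, Juniper, Ivy, Oak}: 36 + 65 = 101
  {Corby, Sutton} + {Willow, Juniper, Ivy, Oak}: 24 + 68 = 92
  … (31 splits in total)
  {Willow, Sutton, Juniper} + {Corby, Ivy, Oak}: 36 + 39 = 75  ← best
Best: vehicle 1 Milton → Willow → Juniper → Sutton → Milton = 36; vehicle 2 Milton → Corby → Oak → Ivy → Milton = 39; combined 75.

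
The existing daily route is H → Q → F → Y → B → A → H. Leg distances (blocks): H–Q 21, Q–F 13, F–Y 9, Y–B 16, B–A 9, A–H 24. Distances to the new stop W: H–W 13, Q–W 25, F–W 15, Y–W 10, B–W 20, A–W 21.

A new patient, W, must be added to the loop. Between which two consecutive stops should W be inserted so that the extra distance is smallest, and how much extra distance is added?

Insertion cost between consecutive stops i–j is d(i,W) + d(W,j) − d(i,j):
  between H and Q: 13 + 25 − 21 = 17
  between Q and F: 25 + 15 − 13 = 27
  between F and Y: 15 + 10 − 9 = 16
  between Y and B: 10 + 20 − 16 = 14
  between B and A: 20 + 21 − 9 = 32
  between A and H: 21 + 13 − 24 = 10
Cheapest insertion is between A and H, adding 10.
New total = 92 + 10 = 102.

Adding 10 blocks by placing W on the A–H leg.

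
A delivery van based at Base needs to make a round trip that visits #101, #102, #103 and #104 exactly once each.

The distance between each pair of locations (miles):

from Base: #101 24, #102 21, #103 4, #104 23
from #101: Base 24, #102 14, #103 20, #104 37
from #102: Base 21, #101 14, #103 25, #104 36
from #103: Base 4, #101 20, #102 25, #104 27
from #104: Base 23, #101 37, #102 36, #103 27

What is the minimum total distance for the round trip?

There are 12 distinct closed tours to check (reversals are equivalent).
Base→#101→#102→#103→#104→Base: 24+14+25+27+23 = 113
Base→#101→#102→#104→#103→Base: 24+14+36+27+4 = 105
Base→#101→#103→#102→#104→Base: 24+20+25+36+23 = 128
Base→#101→#103→#104→#102→Base: 24+20+27+36+21 = 128
Base→#101→#104→#102→#103→Base: 24+37+36+25+4 = 126
Base→#101→#104→#103→#102→Base: 24+37+27+25+21 = 134
Base→#102→#101→#103→#104→Base: 21+14+20+27+23 = 105
Base→#102→#101→#104→#103→Base: 21+14+37+27+4 = 103
Base→#102→#103→#101→#104→Base: 21+25+20+37+23 = 126
Base→#102→#104→#101→#103→Base: 21+36+37+20+4 = 118
Base→#103→#101→#102→#104→Base: 4+20+14+36+23 = 97
Base→#103→#102→#101→#104→Base: 4+25+14+37+23 = 103
The minimum is 97.
One optimal route: Base → #103 → #101 → #102 → #104 → Base (or its reverse).

Shortest round trip = 97 miles.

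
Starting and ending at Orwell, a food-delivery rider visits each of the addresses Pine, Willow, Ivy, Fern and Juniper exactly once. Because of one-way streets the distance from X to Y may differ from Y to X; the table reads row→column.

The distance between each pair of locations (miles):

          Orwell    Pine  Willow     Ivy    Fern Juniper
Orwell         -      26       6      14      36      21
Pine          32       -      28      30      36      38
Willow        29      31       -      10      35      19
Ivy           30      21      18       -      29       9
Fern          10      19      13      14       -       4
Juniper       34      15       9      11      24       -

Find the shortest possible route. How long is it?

Orwell → Pine → Willow → Ivy → Fern → Juniper → Orwell: 26+28+10+29+4+34 = 131
Orwell → Pine → Willow → Ivy → Juniper → Fern → Orwell: 26+28+10+9+24+10 = 107
Orwell → Pine → Willow → Fern → Ivy → Juniper → Orwell: 26+28+35+14+9+34 = 146
Orwell → Pine → Willow → Fern → Juniper → Ivy → Orwell: 26+28+35+4+11+30 = 134
Orwell → Pine → Willow → Juniper → Ivy → Fern → Orwell: 26+28+19+11+29+10 = 123
Orwell → Pine → Willow → Juniper → Fern → Ivy → Orwell: 26+28+19+24+14+30 = 141
Orwell → Pine → Ivy → Willow → Fern → Juniper → Orwell: 26+30+18+35+4+34 = 147
Orwell → Pine → Ivy → Willow → Juniper → Fern → Orwell: 26+30+18+19+24+10 = 127
Orwell → Pine → Ivy → Fern → Willow → Juniper → Orwell: 26+30+29+13+19+34 = 151
Orwell → Pine → Ivy → Fern → Juniper → Willow → Orwell: 26+30+29+4+9+29 = 127
Orwell → Pine → Ivy → Juniper → Willow → Fern → Orwell: 26+30+9+9+35+10 = 119
Orwell → Pine → Ivy → Juniper → Fern → Willow → Orwell: 26+30+9+24+13+29 = 131
Orwell → Pine → Fern → Willow → Ivy → Juniper → Orwell: 26+36+13+10+9+34 = 128
Orwell → Pine → Fern → Willow → Juniper → Ivy → Orwell: 26+36+13+19+11+30 = 135
… (106 more)
Orwell → Willow → Ivy → Juniper → Pine → Fern → Orwell: 6+10+9+15+36+10 = 86  ← best
The minimum is 86.
One optimal route: Orwell → Willow → Ivy → Juniper → Pine → Fern → Orwell.

86 miles — the shortest possible round trip.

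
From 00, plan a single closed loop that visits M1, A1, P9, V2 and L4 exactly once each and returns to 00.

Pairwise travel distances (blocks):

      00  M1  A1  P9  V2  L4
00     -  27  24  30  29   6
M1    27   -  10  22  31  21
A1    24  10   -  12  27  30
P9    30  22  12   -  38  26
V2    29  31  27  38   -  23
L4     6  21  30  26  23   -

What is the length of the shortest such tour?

With 5 stops there are 5!/2 = 60 distinct round trips (a route and its reverse cost the same).
00→M1→A1→P9→V2→L4→00: 27+10+12+38+23+6 = 116
00→M1→A1→P9→L4→V2→00: 27+10+12+26+23+29 = 127
00→M1→A1→V2→P9→L4→00: 27+10+27+38+26+6 = 134
00→M1→A1→V2→L4→P9→00: 27+10+27+23+26+30 = 143
00→M1→A1→L4→P9→V2→00: 27+10+30+26+38+29 = 160
00→M1→A1→L4→V2→P9→00: 27+10+30+23+38+30 = 158
00→M1→P9→A1→V2→L4→00: 27+22+12+27+23+6 = 117
00→M1→P9→A1→L4→V2→00: 27+22+12+30+23+29 = 143
00→M1→P9→V2→A1→L4→00: 27+22+38+27+30+6 = 150
00→M1→P9→V2→L4→A1→00: 27+22+38+23+30+24 = 164
00→M1→P9→L4→A1→V2→00: 27+22+26+30+27+29 = 161
00→M1→P9→L4→V2→A1→00: 27+22+26+23+27+24 = 149
00→M1→V2→A1→P9→L4→00: 27+31+27+12+26+6 = 129
00→M1→V2→A1→L4→P9→00: 27+31+27+30+26+30 = 171
… (46 more)
00→P9→A1→M1→V2→L4→00: 30+12+10+31+23+6 = 112  ← best
The minimum is 112.
One optimal route: 00 → P9 → A1 → M1 → V2 → L4 → 00 (or its reverse).

Minimum total distance: 112 blocks.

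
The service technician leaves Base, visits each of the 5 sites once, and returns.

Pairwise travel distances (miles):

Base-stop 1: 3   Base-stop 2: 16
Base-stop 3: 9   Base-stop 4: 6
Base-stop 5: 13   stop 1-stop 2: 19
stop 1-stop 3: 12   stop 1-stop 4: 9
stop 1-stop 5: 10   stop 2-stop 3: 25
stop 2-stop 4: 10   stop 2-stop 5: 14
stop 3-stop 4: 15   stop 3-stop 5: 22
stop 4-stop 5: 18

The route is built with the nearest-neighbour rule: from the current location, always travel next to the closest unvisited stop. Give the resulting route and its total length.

Base → [stop 1:3 / stop 4:6 / stop 3:9 / stop 5:13 / stop 2:16] → stop 1 (3)
stop 1 → [stop 4:9 / stop 5:10 / stop 3:12 / stop 2:19] → stop 4 (9)
stop 4 → [stop 2:10 / stop 3:15 / stop 5:18] → stop 2 (10)
stop 2 → [stop 5:14 / stop 3:25] → stop 5 (14)
stop 5 → [stop 3:22] → stop 3 (22)
Return stop 3→Base: 9.
Total = 3 + 9 + 10 + 14 + 22 + 9 = 67.

67 miles along Base → stop 1 → stop 4 → stop 2 → stop 5 → stop 3 → Base.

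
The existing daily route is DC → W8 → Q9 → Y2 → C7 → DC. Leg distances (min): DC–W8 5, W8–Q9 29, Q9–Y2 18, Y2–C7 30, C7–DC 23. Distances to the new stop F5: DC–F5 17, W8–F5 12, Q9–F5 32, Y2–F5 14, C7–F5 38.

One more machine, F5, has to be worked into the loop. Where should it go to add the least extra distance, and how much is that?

Minimum extra distance: 15 min, inserting F5 between W8 and Q9.

Insertion cost between consecutive stops i–j is d(i,F5) + d(F5,j) − d(i,j):
  between DC and W8: 17 + 12 − 5 = 24
  between W8 and Q9: 12 + 32 − 29 = 15
  between Q9 and Y2: 32 + 14 − 18 = 28
  between Y2 and C7: 14 + 38 − 30 = 22
  between C7 and DC: 38 + 17 − 23 = 32
Cheapest insertion is between W8 and Q9, adding 15.
New total = 105 + 15 = 120.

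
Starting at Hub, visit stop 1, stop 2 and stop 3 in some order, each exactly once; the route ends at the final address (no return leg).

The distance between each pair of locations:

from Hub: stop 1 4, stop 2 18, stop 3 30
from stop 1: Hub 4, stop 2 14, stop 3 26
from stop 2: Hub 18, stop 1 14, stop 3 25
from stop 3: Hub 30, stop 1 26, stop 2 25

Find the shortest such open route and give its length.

43 — the minimum one-way total.

There are 3! = 6 possible orderings.
Hub - stop 1 - stop 2 - stop 3: 4+14+25 = 43
Hub - stop 1 - stop 3 - stop 2: 4+26+25 = 55
Hub - stop 2 - stop 1 - stop 3: 18+14+26 = 58
Hub - stop 2 - stop 3 - stop 1: 18+25+26 = 69
Hub - stop 3 - stop 1 - stop 2: 30+26+14 = 70
Hub - stop 3 - stop 2 - stop 1: 30+25+14 = 69
The minimum is 43.
One shortest path: Hub → stop 1 → stop 2 → stop 3.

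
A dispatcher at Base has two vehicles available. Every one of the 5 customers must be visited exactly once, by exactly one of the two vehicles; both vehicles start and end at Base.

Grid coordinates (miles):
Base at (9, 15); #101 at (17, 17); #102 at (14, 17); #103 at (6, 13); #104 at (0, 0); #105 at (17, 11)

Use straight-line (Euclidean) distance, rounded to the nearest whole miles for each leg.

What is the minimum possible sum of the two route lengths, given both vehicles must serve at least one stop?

There are 2^4 − 1 = 15 ways to divide the 5 stops into two non-empty groups. For each, the best each vehicle can do is its own shortest tour through its group:
  {#101} + {#102, #103, #104, #105}: 16 + 50 = 66
  {#102} + {#101, #103, #104, #105}: 10 + 52 = 62
  {#101, #102} + {#103, #104, #105}: 16 + 47 = 63
  {#103} + {#101, #102, #104, #105}: 8 + 51 = 59
  {#101, #103} + {#102, #104, #105}: 24 + 49 = 73
  {#102, #103} + {#101, #104, #105}: 18 + 51 = 69
  … (15 splits in total)
  {#103, #104} + {#101, #102, #105}: 35 + 23 = 58  ← best
Best: vehicle 1 Base → #103 → #104 → Base = 35; vehicle 2 Base → #102 → #101 → #105 → Base = 23; combined 58.

Minimum combined distance: 58 miles.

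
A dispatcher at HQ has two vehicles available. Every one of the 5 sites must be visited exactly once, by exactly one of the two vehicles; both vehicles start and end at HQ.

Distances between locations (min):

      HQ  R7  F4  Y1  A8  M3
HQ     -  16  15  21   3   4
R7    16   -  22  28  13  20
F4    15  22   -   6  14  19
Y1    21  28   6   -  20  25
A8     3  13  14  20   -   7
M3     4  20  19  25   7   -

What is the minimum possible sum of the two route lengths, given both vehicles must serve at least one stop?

73 min — the smallest possible combined total.

Try each way of splitting the stops between the two vehicles (each non-empty) and, for each split, find the best tour for each vehicle:
  {R7} + {F4, Y1, A8, M3}: 32 + 52 = 84
  {F4} + {R7, Y1, A8, M3}: 30 + 73 = 103
  {R7, F4} + {Y1, A8, M3}: 53 + 52 = 105
  {Y1} + {R7, F4, A8, M3}: 42 + 61 = 103
  {R7, Y1} + {F4, A8, M3}: 65 + 40 = 105
  {F4, Y1} + {R7, A8, M3}: 42 + 40 = 82
  … (15 splits in total)
  {R7, F4, Y1, A8} + {M3}: 65 + 8 = 73  ← best
Best: vehicle 1 HQ → F4 → Y1 → R7 → A8 → HQ = 65; vehicle 2 HQ → M3 → HQ = 8; combined 73.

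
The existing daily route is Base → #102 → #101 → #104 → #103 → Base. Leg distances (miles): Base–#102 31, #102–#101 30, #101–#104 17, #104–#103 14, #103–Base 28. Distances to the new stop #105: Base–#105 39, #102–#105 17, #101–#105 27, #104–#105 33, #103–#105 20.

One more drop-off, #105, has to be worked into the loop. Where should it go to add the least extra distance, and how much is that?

+14 miles — insert #105 between #102 and #101.

Insertion cost between consecutive stops i–j is d(i,#105) + d(#105,j) − d(i,j):
  between Base and #102: 39 + 17 − 31 = 25
  between #102 and #101: 17 + 27 − 30 = 14
  between #101 and #104: 27 + 33 − 17 = 43
  between #104 and #103: 33 + 20 − 14 = 39
  between #103 and Base: 20 + 39 − 28 = 31
Cheapest insertion is between #102 and #101, adding 14.
New total = 120 + 14 = 134.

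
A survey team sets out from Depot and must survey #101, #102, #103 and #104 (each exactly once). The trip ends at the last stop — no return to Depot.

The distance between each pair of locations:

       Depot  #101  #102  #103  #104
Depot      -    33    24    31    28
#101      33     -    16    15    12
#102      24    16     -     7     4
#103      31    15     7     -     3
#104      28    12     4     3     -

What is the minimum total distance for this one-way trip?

46 — the minimum one-way total.

There are 4! = 24 possible orderings.
Depot→#101→#102→#103→#104: 33+16+7+3 = 59
Depot→#101→#102→#104→#103: 33+16+4+3 = 56
Depot→#101→#103→#102→#104: 33+15+7+4 = 59
Depot→#101→#103→#104→#102: 33+15+3+4 = 55
Depot→#101→#104→#102→#103: 33+12+4+7 = 56
Depot→#101→#104→#103→#102: 33+12+3+7 = 55
Depot→#102→#101→#103→#104: 24+16+15+3 = 58
Depot→#102→#101→#104→#103: 24+16+12+3 = 55
Depot→#102→#103→#101→#104: 24+7+15+12 = 58
Depot→#102→#103→#104→#101: 24+7+3+12 = 46
Depot→#102→#104→#101→#103: 24+4+12+15 = 55
Depot→#102→#104→#103→#101: 24+4+3+15 = 46
Depot→#103→#101→#102→#104: 31+15+16+4 = 66
Depot→#103→#101→#104→#102: 31+15+12+4 = 62
… (10 more)
The minimum is 46.
One shortest path: Depot → #102 → #103 → #104 → #101.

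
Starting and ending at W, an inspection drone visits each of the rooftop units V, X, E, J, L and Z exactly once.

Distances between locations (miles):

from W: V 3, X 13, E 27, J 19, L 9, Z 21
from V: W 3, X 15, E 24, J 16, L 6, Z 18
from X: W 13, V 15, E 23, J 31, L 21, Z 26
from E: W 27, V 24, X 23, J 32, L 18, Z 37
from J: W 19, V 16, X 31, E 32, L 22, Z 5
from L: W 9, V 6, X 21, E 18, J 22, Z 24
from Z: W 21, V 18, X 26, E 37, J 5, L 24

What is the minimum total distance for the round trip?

With 6 stops there are 6!/2 = 360 distinct round trips (a route and its reverse cost the same).
W - V - X - E - J - L - Z - W: 3+15+23+32+22+24+21 = 140
W - V - X - E - J - Z - L - W: 3+15+23+32+5+24+9 = 111
W - V - X - E - L - J - Z - W: 3+15+23+18+22+5+21 = 107
W - V - X - E - L - Z - J - W: 3+15+23+18+24+5+19 = 107
W - V - X - E - Z - J - L - W: 3+15+23+37+5+22+9 = 114
W - V - X - E - Z - L - J - W: 3+15+23+37+24+22+19 = 143
W - V - X - J - E - L - Z - W: 3+15+31+32+18+24+21 = 144
W - V - X - J - E - Z - L - W: 3+15+31+32+37+24+9 = 151
… (352 more)
W - V - J - Z - X - E - L - W: 3+16+5+26+23+18+9 = 100  ← best
The minimum is 100.
One optimal route: W → V → J → Z → X → E → L → W (or its reverse).

100 miles — the shortest possible round trip.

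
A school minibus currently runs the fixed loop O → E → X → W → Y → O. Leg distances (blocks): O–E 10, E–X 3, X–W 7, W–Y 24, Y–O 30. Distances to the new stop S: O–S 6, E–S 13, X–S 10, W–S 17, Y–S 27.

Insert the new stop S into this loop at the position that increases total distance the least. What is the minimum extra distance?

+3 blocks — insert S between Y and O.

Insertion cost between consecutive stops i–j is d(i,S) + d(S,j) − d(i,j):
  between O and E: 6 + 13 − 10 = 9
  between E and X: 13 + 10 − 3 = 20
  between X and W: 10 + 17 − 7 = 20
  between W and Y: 17 + 27 − 24 = 20
  between Y and O: 27 + 6 − 30 = 3
Cheapest insertion is between Y and O, adding 3.
New total = 74 + 3 = 77.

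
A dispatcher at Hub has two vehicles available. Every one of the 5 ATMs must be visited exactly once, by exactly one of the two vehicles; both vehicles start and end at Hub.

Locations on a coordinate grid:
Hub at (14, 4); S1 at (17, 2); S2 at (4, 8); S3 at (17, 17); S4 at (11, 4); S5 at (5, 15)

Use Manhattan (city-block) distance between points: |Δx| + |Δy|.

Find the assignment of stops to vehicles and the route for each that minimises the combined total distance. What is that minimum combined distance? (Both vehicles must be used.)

Check every non-empty split of the stops between the two vehicles; for each half take its own optimal tour:
  {S1} + {S2, S3, S4, S5}: 10 + 52 = 62
  {S2} + {S1, S3, S4, S5}: 28 + 54 = 82
  {S1, S2} + {S3, S4, S5}: 38 + 50 = 88
  {S3} + {S1, S2, S4, S5}: 32 + 52 = 84
  {S1, S3} + {S2, S4, S5}: 36 + 42 = 78
  {S2, S3} + {S1, S4, S5}: 52 + 50 = 102
  … (15 splits in total)
Best: vehicle 1 Hub → S1 → Hub = 10; vehicle 2 Hub → S3 → S5 → S2 → S4 → Hub = 52; combined 62.

62 — the smallest possible combined total.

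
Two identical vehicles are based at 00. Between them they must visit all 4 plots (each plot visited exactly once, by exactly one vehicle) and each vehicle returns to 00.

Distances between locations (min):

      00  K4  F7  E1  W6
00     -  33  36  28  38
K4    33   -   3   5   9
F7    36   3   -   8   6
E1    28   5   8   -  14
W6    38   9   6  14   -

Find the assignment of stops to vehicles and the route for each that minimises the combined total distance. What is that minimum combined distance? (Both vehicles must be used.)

Check every non-empty split of the stops between the two vehicles; for each half take its own optimal tour:
  {K4} + {F7, E1, W6}: 66 + 80 = 146
  {F7} + {K4, E1, W6}: 72 + 80 = 152
  {K4, F7} + {E1, W6}: 72 + 80 = 152
  {E1} + {K4, F7, W6}: 56 + 80 = 136
  {K4, E1} + {F7, W6}: 66 + 80 = 146
  {F7, E1} + {K4, W6}: 72 + 80 = 152
  … (7 splits in total)
Best: vehicle 1 00 → E1 → 00 = 56; vehicle 2 00 → K4 → F7 → W6 → 00 = 80; combined 136.

136 min — the smallest possible combined total.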